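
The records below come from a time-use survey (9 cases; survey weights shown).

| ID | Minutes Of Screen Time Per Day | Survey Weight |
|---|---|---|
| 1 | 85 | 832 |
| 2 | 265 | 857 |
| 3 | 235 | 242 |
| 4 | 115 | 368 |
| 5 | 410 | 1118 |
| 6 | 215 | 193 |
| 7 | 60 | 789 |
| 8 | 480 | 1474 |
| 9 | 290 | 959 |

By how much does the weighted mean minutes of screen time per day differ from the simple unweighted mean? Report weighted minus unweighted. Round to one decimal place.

Unweighted sum = 85 + 265 + 235 + 115 + 410 + 215 + 60 + 480 + 290 = 2155
Unweighted mean = 2155 / 9 = 239.44444
Weighted sum = 85×832 + 265×857 + 235×242 + 115×368 + 410×1118 + 215×193 + 60×789 + 480×1474 + 290×959
  = 1929860
Sum of weights = 832 + 857 + 242 + 368 + 1118 + 193 + 789 + 1474 + 959 = 6832
Weighted mean = 1929860 / 6832 = 282.47365
Difference (weighted minus unweighted) = 43.029209

43.0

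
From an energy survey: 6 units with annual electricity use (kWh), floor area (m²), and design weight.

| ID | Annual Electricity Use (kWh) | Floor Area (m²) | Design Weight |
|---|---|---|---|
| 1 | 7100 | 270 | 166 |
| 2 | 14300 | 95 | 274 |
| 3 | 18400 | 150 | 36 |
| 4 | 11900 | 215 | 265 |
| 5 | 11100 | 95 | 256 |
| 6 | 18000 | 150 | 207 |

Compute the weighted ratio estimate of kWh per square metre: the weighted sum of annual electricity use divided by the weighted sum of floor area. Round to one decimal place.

Σ wᵢ·y = 7100×166 + 14300×274 + 18400×36 + 11900×265 + 11100×256 + 18000×207
  = 15480300
Σ wᵢ·x = 188595
Ratio = 15480300 / 188595 = 82.08224

82.1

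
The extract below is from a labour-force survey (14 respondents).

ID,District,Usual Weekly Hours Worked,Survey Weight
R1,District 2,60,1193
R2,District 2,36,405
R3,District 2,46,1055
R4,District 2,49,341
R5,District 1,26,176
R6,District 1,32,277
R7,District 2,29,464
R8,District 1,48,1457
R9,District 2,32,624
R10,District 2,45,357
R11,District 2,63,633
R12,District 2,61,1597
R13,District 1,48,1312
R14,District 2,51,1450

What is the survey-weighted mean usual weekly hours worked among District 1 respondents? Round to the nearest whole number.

45

District 1 rows: R5, R6, R8, R13
Weighted sum = 146352
Sum of weights = 176 + 277 + 1457 + 1312 = 3222
Weighted mean = 146352 / 3222 = 45.422719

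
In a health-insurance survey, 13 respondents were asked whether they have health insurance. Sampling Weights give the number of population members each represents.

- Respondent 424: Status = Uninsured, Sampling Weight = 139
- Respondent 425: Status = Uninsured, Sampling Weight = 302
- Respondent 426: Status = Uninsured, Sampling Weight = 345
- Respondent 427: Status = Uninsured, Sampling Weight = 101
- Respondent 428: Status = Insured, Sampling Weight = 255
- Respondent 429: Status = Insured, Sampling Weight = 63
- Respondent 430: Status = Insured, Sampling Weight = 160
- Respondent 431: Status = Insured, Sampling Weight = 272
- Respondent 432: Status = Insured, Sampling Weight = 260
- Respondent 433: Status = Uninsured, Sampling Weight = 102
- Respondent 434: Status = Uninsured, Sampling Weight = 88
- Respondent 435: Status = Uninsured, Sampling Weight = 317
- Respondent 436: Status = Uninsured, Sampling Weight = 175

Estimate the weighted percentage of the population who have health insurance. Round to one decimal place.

39.2

Sum of weights for 'Insured' = 255 + 63 + 160 + 272 + 260 = 1010
Total weight = 2579
Weighted proportion = 1010 / 2579 = 0.39162466 → 39.162466%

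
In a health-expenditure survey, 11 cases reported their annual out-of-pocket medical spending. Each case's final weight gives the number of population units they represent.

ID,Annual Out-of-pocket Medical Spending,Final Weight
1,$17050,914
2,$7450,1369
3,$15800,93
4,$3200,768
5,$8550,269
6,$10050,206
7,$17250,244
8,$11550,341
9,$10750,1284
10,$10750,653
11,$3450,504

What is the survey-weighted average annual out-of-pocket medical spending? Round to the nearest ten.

9750

Weighted sum = 17050×914 + 7450×1369 + 15800×93 + 3200×768 + 8550×269 + 10050×206 + 17250×244 + 11550×341 + 10750×1284 + 10750×653 + 3450×504
  = 64789100
Sum of weights = 914 + 1369 + 93 + 768 + 269 + 206 + 244 + 341 + 1284 + 653 + 504 = 6645
Weighted mean = 64789100 / 6645 = 9750.0527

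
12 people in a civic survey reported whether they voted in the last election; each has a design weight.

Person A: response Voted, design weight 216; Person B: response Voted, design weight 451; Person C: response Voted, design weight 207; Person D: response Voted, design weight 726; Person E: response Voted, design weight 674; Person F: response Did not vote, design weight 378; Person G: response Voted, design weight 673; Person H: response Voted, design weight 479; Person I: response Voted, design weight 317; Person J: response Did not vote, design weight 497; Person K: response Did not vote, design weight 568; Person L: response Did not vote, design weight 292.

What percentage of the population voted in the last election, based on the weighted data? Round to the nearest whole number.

68

Sum of weights for 'Voted' = 216 + 451 + 207 + 726 + 674 + 673 + 479 + 317 = 3743
Total weight = 216 + 451 + 207 + 726 + 674 + 378 + 673 + 479 + 317 + 497 + 568 + 292 = 5478
Weighted proportion = 3743 / 5478 = 0.68327857 → 68.327857%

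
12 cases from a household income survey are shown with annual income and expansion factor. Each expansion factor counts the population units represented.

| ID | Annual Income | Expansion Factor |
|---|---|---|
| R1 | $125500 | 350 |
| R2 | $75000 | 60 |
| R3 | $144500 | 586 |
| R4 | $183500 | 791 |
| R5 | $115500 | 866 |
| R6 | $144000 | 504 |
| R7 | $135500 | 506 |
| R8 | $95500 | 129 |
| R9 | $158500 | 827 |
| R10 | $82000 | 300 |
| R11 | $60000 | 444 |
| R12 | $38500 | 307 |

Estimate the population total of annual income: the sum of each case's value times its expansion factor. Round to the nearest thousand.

Weighted total = 125500×350 + 75000×60 + 144500×586 + 183500×791 + 115500×866 + 144000×504 + 135500×506 + 95500×129 + 158500×827 + 82000×300 + 60000×444 + 38500×307
  = 725871000

725871000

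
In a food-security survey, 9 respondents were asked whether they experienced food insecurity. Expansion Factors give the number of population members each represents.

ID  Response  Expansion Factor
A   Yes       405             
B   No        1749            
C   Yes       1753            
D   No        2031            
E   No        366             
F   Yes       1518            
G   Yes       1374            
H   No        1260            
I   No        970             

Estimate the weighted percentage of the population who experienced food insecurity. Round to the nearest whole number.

44

Sum of weights for 'Yes' = 405 + 1753 + 1518 + 1374 = 5050
Total weight = 11426
Weighted proportion = 5050 / 11426 = 0.44197444 → 44.197444%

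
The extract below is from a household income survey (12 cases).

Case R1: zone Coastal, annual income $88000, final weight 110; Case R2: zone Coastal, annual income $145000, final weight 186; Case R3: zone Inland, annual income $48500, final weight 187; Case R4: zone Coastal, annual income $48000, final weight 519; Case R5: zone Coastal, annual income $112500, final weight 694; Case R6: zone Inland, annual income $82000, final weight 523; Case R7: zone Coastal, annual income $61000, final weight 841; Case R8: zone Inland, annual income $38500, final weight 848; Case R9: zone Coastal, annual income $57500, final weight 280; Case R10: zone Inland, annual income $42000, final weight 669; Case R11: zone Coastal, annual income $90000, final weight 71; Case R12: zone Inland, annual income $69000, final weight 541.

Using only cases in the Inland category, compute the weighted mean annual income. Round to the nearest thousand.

Inland rows: R3, R6, R8, R10, R12
Weighted sum = 48500×187 + 82000×523 + 38500×848 + 42000×669 + 69000×541
  = 9069500 + 42886000 + 32648000 + 28098000 + 37329000 = 150030500
Sum of weights = 187 + 523 + 848 + 669 + 541 = 2768
Weighted mean = 150030500 / 2768 = 54201.77

54000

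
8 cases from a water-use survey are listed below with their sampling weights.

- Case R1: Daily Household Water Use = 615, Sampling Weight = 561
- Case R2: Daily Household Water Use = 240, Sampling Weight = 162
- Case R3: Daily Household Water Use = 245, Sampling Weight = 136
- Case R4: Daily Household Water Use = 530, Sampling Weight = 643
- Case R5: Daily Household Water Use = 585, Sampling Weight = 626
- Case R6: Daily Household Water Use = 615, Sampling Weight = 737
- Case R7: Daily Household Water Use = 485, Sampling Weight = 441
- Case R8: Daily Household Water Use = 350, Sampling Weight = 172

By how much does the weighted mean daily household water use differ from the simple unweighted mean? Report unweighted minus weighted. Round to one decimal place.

Unweighted sum = 615 + 240 + 245 + 530 + 585 + 615 + 485 + 350 = 3665
Unweighted mean = 3665 / 8 = 458.125
Weighted sum = 615×561 + 240×162 + 245×136 + 530×643 + 585×626 + 615×737 + 485×441 + 350×172
  = 1851555
Sum of weights = 561 + 162 + 136 + 643 + 626 + 737 + 441 + 172 = 3478
Weighted mean = 1851555 / 3478 = 532.36199
Difference (unweighted minus weighted) = -74.23699

-74.2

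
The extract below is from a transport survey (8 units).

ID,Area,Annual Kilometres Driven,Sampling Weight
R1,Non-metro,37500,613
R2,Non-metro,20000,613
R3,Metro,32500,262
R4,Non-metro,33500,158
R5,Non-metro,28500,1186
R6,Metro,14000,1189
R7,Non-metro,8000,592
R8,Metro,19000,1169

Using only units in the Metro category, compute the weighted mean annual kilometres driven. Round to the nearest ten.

18080

Metro rows: R3, R6, R8
Weighted sum = 32500×262 + 14000×1189 + 19000×1169
  = 8515000 + 16646000 + 22211000 = 47372000
Sum of weights = 262 + 1189 + 1169 = 2620
Weighted mean = 47372000 / 2620 = 18080.916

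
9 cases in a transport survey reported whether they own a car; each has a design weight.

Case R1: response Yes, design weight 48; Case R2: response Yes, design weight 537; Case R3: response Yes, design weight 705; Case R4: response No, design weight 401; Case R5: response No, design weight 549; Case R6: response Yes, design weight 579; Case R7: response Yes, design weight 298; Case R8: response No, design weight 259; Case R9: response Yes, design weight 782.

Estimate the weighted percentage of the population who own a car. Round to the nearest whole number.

Sum of weights for 'Yes' = 48 + 537 + 705 + 579 + 298 + 782 = 2949
Total weight = 48 + 537 + 705 + 401 + 549 + 579 + 298 + 259 + 782 = 4158
Weighted proportion = 2949 / 4158 = 0.70923521 → 70.923521%

71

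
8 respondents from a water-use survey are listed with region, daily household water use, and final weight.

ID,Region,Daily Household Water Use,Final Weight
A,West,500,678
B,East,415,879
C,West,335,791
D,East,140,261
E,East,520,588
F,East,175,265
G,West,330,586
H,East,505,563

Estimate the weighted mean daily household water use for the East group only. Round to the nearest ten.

East rows: B, D, E, F, H
Weighted sum = 415×879 + 140×261 + 520×588 + 175×265 + 505×563
  = 1037775
Sum of weights = 879 + 261 + 588 + 265 + 563 = 2556
Weighted mean = 1037775 / 2556 = 406.01526

410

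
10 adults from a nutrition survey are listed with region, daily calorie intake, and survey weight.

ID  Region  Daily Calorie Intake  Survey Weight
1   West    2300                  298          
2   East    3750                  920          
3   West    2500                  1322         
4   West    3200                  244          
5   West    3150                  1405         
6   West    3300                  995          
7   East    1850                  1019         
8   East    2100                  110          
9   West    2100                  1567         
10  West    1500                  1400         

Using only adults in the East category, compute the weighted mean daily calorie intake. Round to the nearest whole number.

2717

East rows: 2, 7, 8
Weighted sum = 3750×920 + 1850×1019 + 2100×110
  = 3450000 + 1885150 + 231000 = 5566150
Sum of weights = 2049
Weighted mean = 5566150 / 2049 = 2716.5203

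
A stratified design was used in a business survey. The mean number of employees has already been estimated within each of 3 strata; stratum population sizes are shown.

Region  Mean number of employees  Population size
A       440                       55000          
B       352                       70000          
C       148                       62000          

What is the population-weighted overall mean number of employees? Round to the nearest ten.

310

Σ Nₕ·x̄ₕ = 440×55000 + 352×70000 + 148×62000
  = 24200000 + 24640000 + 9176000 = 58016000
Σ Nₕ = 55000 + 70000 + 62000 = 187000
Overall mean = 58016000 / 187000 = 310.24599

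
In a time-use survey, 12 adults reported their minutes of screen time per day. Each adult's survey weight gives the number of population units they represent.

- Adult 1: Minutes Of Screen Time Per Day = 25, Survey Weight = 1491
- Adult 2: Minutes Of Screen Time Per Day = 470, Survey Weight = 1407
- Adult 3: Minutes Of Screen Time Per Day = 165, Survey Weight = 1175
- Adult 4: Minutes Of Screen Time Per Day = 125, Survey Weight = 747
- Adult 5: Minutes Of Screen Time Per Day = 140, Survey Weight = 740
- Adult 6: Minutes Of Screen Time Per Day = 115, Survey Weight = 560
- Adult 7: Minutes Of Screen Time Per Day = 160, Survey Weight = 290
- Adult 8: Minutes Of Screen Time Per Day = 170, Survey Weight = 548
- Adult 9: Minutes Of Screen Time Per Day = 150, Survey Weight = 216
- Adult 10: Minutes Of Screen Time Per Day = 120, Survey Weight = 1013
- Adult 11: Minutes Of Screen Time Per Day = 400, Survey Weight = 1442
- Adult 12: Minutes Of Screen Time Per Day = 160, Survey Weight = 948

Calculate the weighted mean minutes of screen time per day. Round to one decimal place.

Weighted sum = 25×1491 + 470×1407 + 165×1175 + 125×747 + 140×740 + 115×560 + 160×290 + 170×548 + 150×216 + 120×1013 + 400×1442 + 160×948
  = 37275 + 661290 + 193875 + 93375 + 103600 + 64400 + 46400 + 93160 + 32400 + 121560 + 576800 + 151680 = 2175815
Sum of weights = 10577
Weighted mean = 2175815 / 10577 = 205.71192

205.7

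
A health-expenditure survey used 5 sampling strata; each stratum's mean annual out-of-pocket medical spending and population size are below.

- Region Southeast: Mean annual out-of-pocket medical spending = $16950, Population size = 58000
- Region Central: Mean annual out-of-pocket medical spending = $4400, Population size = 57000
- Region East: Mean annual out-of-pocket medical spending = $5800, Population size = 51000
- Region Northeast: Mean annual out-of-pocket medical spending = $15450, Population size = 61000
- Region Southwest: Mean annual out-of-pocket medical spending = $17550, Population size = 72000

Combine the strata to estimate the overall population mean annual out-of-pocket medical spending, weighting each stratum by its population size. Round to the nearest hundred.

Σ Nₕ·x̄ₕ = 16950×58000 + 4400×57000 + 5800×51000 + 15450×61000 + 17550×72000
  = 983100000 + 250800000 + 295800000 + 942450000 + 1263600000 = 3735750000
Σ Nₕ = 299000
Overall mean = 3735750000 / 299000 = 12494.147

12500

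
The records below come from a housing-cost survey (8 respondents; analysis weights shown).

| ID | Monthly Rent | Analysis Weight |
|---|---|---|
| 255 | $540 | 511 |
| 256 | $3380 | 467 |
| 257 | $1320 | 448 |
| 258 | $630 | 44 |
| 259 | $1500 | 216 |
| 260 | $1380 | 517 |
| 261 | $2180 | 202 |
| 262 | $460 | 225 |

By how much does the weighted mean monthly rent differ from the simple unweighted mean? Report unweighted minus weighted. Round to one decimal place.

-118.0

Unweighted sum = 540 + 3380 + 1320 + 630 + 1500 + 1380 + 2180 + 460 = 11390
Unweighted mean = 11390 / 8 = 1423.75
Weighted sum = 540×511 + 3380×467 + 1320×448 + 630×44 + 1500×216 + 1380×517 + 2180×202 + 460×225
  = 275940 + 1578460 + 591360 + 27720 + 324000 + 713460 + 440360 + 103500 = 4054800
Sum of weights = 2630
Weighted mean = 4054800 / 2630 = 1541.749
Difference (unweighted minus weighted) = -117.99905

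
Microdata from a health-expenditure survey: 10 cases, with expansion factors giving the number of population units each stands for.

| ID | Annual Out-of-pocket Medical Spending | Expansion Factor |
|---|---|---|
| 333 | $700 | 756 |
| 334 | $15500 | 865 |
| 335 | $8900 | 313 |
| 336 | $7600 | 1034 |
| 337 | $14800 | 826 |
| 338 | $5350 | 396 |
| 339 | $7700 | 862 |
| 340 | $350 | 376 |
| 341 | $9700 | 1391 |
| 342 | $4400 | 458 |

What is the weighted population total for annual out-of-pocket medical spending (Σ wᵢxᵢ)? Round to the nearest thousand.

Weighted total = 700×756 + 15500×865 + 8900×313 + 7600×1034 + 14800×826 + 5350×396 + 7700×862 + 350×376 + 9700×1391 + 4400×458
  = 529200 + 13407500 + 2785700 + 7858400 + 12224800 + 2118600 + 6637400 + 131600 + 13492700 + 2015200 = 61201100

61201000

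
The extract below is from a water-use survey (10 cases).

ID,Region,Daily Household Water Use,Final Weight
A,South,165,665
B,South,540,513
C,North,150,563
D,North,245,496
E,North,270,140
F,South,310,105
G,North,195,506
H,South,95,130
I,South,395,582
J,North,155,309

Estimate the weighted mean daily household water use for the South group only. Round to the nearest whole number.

332

South rows: A, B, F, H, I
Weighted sum = 165×665 + 540×513 + 310×105 + 95×130 + 395×582
  = 109725 + 277020 + 32550 + 12350 + 229890 = 661535
Sum of weights = 665 + 513 + 105 + 130 + 582 = 1995
Weighted mean = 661535 / 1995 = 331.59649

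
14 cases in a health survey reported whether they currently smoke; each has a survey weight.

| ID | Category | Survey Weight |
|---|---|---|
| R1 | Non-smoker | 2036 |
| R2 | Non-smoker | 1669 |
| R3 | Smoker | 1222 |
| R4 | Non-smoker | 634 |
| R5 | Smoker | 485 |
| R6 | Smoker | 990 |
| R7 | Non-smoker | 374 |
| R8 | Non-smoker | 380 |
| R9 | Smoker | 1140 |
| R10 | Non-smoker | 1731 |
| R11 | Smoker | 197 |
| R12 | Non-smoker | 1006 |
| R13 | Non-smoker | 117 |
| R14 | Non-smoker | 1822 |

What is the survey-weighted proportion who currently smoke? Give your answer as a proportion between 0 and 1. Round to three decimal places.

0.292

Sum of weights for 'Smoker' = 1222 + 485 + 990 + 1140 + 197 = 4034
Total weight = 13803
Weighted proportion = 4034 / 13803 = 0.29225531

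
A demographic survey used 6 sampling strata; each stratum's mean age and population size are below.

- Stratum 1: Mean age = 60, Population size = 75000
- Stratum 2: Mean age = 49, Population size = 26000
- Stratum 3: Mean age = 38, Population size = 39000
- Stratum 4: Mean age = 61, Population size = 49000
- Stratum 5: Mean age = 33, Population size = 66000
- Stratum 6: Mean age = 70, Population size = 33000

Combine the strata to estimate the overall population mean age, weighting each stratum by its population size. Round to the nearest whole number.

51

Σ Nₕ·x̄ₕ = 60×75000 + 49×26000 + 38×39000 + 61×49000 + 33×66000 + 70×33000
  = 4500000 + 1274000 + 1482000 + 2989000 + 2178000 + 2310000 = 14733000
Σ Nₕ = 288000
Overall mean = 14733000 / 288000 = 51.15625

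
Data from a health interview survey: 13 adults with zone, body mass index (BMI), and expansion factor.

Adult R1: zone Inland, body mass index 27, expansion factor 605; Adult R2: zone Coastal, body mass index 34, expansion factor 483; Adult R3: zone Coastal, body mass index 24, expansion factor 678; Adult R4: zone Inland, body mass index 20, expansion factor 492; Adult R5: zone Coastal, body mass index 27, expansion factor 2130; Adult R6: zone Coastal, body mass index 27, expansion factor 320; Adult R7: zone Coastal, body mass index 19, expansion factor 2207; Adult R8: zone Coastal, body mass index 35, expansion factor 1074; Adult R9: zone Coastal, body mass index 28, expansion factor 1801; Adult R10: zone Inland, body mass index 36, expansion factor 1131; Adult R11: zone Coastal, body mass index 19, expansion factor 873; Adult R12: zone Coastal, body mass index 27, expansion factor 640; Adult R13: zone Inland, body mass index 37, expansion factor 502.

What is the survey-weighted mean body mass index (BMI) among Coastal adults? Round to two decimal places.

25.74

Coastal rows: R2, R3, R5, R6, R7, R8, R9, R11, R12
Weighted sum = 34×483 + 24×678 + 27×2130 + 27×320 + 19×2207 + 35×1074 + 28×1801 + 19×873 + 27×640
  = 262662
Sum of weights = 10206
Weighted mean = 262662 / 10206 = 25.736038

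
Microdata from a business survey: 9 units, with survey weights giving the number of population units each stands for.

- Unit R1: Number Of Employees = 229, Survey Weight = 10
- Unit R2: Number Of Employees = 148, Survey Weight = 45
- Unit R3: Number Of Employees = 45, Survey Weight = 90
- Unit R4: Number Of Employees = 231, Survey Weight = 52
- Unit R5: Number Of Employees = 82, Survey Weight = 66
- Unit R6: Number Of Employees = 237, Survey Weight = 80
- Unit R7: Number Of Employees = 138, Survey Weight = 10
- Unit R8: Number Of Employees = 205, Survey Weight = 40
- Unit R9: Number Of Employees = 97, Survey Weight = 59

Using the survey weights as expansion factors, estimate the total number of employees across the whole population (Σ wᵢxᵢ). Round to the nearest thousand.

65000

Weighted total = 229×10 + 148×45 + 45×90 + 231×52 + 82×66 + 237×80 + 138×10 + 205×40 + 97×59
  = 64687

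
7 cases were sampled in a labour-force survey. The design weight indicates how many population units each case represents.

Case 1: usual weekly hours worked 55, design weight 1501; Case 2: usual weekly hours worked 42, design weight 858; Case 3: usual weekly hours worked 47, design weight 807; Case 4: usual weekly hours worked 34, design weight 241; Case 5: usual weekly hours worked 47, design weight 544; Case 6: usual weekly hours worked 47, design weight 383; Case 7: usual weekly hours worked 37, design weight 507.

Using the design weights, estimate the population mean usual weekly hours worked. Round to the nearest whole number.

47

Weighted sum = 55×1501 + 42×858 + 47×807 + 34×241 + 47×544 + 47×383 + 37×507
  = 82555 + 36036 + 37929 + 8194 + 25568 + 18001 + 18759 = 227042
Sum of weights = 1501 + 858 + 807 + 241 + 544 + 383 + 507 = 4841
Weighted mean = 227042 / 4841 = 46.899814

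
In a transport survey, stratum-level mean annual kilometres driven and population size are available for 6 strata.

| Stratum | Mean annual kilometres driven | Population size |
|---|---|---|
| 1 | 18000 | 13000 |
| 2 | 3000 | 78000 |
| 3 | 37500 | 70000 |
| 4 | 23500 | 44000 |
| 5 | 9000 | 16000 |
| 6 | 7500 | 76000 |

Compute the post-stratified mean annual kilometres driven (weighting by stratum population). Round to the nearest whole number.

16300

Σ Nₕ·x̄ₕ = 18000×13000 + 3000×78000 + 37500×70000 + 23500×44000 + 9000×16000 + 7500×76000
  = 234000000 + 234000000 + 2625000000 + 1034000000 + 144000000 + 570000000 = 4841000000
Σ Nₕ = 13000 + 78000 + 70000 + 44000 + 16000 + 76000 = 297000
Overall mean = 4841000000 / 297000 = 16299.663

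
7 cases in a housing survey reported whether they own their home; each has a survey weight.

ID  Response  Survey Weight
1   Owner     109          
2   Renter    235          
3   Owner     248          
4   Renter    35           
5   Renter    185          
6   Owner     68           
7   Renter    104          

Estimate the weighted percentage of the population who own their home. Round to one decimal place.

43.2

Sum of weights for 'Owner' = 109 + 248 + 68 = 425
Total weight = 109 + 235 + 248 + 35 + 185 + 68 + 104 = 984
Weighted proportion = 425 / 984 = 0.43191057 → 43.191057%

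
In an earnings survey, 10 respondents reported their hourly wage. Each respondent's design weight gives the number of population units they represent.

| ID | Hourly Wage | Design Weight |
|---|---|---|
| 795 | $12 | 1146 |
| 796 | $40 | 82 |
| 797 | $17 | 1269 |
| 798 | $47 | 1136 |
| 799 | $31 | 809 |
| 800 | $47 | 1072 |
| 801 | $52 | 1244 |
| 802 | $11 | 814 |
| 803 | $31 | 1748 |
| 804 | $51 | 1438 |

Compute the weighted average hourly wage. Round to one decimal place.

34.3

Weighted sum = 12×1146 + 40×82 + 17×1269 + 47×1136 + 31×809 + 47×1072 + 52×1244 + 11×814 + 31×1748 + 51×1438
  = 13752 + 3280 + 21573 + 53392 + 25079 + 50384 + 64688 + 8954 + 54188 + 73338 = 368628
Sum of weights = 10758
Weighted mean = 368628 / 10758 = 34.265477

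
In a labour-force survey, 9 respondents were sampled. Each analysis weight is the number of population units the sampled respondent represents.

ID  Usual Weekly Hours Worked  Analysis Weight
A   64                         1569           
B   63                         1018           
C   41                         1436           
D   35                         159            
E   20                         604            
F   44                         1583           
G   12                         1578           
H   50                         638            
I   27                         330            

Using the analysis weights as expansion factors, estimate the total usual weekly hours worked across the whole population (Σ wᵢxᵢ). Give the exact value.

Weighted total = 64×1569 + 63×1018 + 41×1436 + 35×159 + 20×604 + 44×1583 + 12×1578 + 50×638 + 27×330
  = 100416 + 64134 + 58876 + 5565 + 12080 + 69652 + 18936 + 31900 + 8910 = 370469

370469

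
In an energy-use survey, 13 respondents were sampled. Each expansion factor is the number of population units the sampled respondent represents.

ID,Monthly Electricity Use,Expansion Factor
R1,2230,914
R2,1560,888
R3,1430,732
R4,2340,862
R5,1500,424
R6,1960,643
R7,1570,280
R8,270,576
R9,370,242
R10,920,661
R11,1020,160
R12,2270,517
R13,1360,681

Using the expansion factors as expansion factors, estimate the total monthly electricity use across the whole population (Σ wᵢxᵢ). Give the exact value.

11939350

Weighted total = 11939350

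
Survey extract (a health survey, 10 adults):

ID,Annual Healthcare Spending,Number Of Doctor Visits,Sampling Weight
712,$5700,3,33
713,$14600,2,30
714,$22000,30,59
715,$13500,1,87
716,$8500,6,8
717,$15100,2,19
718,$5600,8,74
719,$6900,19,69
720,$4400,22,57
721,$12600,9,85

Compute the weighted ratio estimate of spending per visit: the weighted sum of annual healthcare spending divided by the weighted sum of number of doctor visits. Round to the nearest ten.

Σ wᵢ·y = 5700×33 + 14600×30 + 22000×59 + 13500×87 + 8500×8 + 15100×19 + 5600×74 + 6900×69 + 4400×57 + 12600×85
  = 5665800
Σ wᵢ·x = 3×33 + 2×30 + 30×59 + 1×87 + 6×8 + 2×19 + 8×74 + 19×69 + 22×57 + 9×85
  = 6024
Ratio = 5665800 / 6024 = 940.53785

940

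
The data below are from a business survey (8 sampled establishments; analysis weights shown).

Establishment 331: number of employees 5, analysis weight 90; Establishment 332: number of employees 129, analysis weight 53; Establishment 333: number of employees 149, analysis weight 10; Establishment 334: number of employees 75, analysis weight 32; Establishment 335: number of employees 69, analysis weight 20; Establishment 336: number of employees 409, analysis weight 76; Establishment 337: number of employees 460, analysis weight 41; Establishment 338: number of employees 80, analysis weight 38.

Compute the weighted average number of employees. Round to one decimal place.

182.1

Weighted sum = 5×90 + 129×53 + 149×10 + 75×32 + 69×20 + 409×76 + 460×41 + 80×38
  = 450 + 6837 + 1490 + 2400 + 1380 + 31084 + 18860 + 3040 = 65541
Sum of weights = 360
Weighted mean = 65541 / 360 = 182.05833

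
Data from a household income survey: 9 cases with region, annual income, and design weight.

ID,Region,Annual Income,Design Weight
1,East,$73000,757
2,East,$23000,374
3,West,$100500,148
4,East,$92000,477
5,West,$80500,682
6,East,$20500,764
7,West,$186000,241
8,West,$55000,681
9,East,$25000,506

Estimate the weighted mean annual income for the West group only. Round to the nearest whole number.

West rows: 3, 5, 7, 8
Weighted sum = 100500×148 + 80500×682 + 186000×241 + 55000×681
  = 14874000 + 54901000 + 44826000 + 37455000 = 152056000
Sum of weights = 148 + 682 + 241 + 681 = 1752
Weighted mean = 152056000 / 1752 = 86789.954

86790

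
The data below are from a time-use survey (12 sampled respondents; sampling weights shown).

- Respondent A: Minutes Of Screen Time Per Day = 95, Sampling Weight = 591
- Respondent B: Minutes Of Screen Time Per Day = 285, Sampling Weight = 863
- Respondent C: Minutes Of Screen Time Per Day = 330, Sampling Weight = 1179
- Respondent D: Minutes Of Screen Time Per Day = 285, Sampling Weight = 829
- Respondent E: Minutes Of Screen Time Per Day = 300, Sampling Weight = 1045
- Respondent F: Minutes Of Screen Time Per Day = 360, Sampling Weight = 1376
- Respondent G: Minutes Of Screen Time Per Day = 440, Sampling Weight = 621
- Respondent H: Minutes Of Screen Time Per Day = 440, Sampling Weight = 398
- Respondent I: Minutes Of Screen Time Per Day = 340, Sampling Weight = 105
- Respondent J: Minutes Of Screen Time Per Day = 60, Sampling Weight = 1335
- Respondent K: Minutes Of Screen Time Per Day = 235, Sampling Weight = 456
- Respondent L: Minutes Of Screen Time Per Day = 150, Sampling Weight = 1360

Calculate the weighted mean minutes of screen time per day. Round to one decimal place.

Weighted sum = 95×591 + 285×863 + 330×1179 + 285×829 + 300×1045 + 360×1376 + 440×621 + 440×398 + 340×105 + 60×1335 + 235×456 + 150×1360
  = 56145 + 245955 + 389070 + 236265 + 313500 + 495360 + 273240 + 175120 + 35700 + 80100 + 107160 + 204000 = 2611615
Sum of weights = 591 + 863 + 1179 + 829 + 1045 + 1376 + 621 + 398 + 105 + 1335 + 456 + 1360 = 10158
Weighted mean = 2611615 / 10158 = 257.09933

257.1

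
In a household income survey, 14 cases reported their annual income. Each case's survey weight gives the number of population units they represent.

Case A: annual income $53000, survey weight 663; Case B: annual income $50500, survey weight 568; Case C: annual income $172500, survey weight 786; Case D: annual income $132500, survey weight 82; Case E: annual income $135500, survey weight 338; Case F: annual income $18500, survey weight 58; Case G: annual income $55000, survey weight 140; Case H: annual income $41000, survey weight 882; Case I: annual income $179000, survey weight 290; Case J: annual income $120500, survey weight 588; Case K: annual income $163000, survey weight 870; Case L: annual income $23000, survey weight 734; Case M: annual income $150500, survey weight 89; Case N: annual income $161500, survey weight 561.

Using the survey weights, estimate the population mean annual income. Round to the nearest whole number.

Weighted sum = 686459000
Sum of weights = 6649
Weighted mean = 686459000 / 6649 = 103242.44

103242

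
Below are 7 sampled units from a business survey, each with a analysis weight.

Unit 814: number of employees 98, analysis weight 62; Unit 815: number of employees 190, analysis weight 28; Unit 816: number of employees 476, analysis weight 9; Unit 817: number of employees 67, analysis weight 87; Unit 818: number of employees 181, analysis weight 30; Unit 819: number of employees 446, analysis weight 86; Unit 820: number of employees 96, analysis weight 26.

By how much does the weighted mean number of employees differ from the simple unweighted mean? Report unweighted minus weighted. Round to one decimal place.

15.3

Unweighted sum = 98 + 190 + 476 + 67 + 181 + 446 + 96 = 1554
Unweighted mean = 1554 / 7 = 222
Weighted sum = 67791
Sum of weights = 62 + 28 + 9 + 87 + 30 + 86 + 26 = 328
Weighted mean = 67791 / 328 = 206.67988
Difference (unweighted minus weighted) = 15.320122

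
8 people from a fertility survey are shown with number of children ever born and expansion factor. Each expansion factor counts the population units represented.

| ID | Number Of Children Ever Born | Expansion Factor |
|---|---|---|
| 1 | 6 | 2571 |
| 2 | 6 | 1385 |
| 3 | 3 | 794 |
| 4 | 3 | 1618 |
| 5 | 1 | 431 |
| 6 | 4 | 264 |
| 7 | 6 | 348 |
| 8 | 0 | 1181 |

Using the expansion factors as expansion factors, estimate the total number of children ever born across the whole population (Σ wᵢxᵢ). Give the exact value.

34547

Weighted total = 6×2571 + 6×1385 + 3×794 + 3×1618 + 1×431 + 4×264 + 6×348 + 0×1181
  = 15426 + 8310 + 2382 + 4854 + 431 + 1056 + 2088 + 0 = 34547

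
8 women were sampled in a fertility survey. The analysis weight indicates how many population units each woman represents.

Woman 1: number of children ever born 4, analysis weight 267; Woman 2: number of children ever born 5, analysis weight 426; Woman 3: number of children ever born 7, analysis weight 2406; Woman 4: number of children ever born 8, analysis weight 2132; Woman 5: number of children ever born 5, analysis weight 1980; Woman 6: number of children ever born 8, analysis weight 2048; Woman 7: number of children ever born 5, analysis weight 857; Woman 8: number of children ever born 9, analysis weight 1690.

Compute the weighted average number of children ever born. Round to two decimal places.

7.02

Weighted sum = 4×267 + 5×426 + 7×2406 + 8×2132 + 5×1980 + 8×2048 + 5×857 + 9×1690
  = 82875
Sum of weights = 11806
Weighted mean = 82875 / 11806 = 7.0197357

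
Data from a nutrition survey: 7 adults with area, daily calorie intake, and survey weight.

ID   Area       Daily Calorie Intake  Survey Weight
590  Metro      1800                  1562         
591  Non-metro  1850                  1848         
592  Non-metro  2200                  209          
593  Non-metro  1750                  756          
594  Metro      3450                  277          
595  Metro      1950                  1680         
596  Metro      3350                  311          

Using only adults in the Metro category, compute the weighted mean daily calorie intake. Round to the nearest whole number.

2111

Metro rows: 590, 594, 595, 596
Weighted sum = 1800×1562 + 3450×277 + 1950×1680 + 3350×311
  = 2811600 + 955650 + 3276000 + 1041850 = 8085100
Sum of weights = 1562 + 277 + 1680 + 311 = 3830
Weighted mean = 8085100 / 3830 = 2110.9922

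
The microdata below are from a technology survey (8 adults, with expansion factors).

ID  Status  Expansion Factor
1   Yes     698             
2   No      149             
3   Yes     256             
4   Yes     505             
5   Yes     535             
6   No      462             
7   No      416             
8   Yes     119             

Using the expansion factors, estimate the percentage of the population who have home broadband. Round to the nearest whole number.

Sum of weights for 'Yes' = 698 + 256 + 505 + 535 + 119 = 2113
Total weight = 3140
Weighted proportion = 2113 / 3140 = 0.67292994 → 67.292994%

67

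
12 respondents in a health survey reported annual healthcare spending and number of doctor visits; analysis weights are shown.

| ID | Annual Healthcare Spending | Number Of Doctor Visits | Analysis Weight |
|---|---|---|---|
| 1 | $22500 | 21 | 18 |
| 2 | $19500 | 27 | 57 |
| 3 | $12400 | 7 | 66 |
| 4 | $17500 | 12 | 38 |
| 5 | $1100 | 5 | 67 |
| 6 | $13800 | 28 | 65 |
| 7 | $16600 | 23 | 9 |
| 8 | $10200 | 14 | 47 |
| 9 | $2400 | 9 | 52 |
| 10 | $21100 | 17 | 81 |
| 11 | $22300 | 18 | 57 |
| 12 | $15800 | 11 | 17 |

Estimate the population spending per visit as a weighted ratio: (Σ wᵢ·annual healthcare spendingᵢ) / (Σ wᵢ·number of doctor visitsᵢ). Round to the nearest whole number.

Σ wᵢ·y = 22500×18 + 19500×57 + 12400×66 + 17500×38 + 1100×67 + 13800×65 + 16600×9 + 10200×47 + 2400×52 + 21100×81 + 22300×57 + 15800×17
  = 405000 + 1111500 + 818400 + 665000 + 73700 + 897000 + 149400 + 479400 + 124800 + 1709100 + 1271100 + 268600 = 7973000
Σ wᵢ·x = 21×18 + 27×57 + 7×66 + 12×38 + 5×67 + 28×65 + 23×9 + 14×47 + 9×52 + 17×81 + 18×57 + 11×17
  = 378 + 1539 + 462 + 456 + 335 + 1820 + 207 + 658 + 468 + 1377 + 1026 + 187 = 8913
Ratio = 7973000 / 8913 = 894.53607

895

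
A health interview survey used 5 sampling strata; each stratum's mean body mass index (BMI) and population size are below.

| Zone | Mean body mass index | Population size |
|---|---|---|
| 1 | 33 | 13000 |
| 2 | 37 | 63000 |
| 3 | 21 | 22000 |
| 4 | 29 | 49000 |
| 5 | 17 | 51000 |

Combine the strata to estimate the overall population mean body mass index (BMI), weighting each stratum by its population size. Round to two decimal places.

27.83

Σ Nₕ·x̄ₕ = 33×13000 + 37×63000 + 21×22000 + 29×49000 + 17×51000
  = 429000 + 2331000 + 462000 + 1421000 + 867000 = 5510000
Σ Nₕ = 13000 + 63000 + 22000 + 49000 + 51000 = 198000
Overall mean = 5510000 / 198000 = 27.828283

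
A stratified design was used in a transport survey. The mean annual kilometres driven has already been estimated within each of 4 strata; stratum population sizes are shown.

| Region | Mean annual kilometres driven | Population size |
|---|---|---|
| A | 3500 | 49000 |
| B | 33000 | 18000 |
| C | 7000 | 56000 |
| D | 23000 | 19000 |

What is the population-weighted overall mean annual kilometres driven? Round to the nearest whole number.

Σ Nₕ·x̄ₕ = 1594500000
Σ Nₕ = 49000 + 18000 + 56000 + 19000 = 142000
Overall mean = 1594500000 / 142000 = 11228.873

11229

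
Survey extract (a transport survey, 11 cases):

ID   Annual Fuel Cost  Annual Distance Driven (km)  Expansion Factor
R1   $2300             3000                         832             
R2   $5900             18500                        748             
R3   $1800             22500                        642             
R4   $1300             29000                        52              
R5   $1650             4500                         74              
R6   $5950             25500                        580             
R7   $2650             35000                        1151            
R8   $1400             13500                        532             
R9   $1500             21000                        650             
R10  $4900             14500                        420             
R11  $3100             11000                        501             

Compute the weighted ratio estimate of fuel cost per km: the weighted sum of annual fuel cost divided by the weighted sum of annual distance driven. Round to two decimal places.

Σ wᵢ·y = 2300×832 + 5900×748 + 1800×642 + 1300×52 + 1650×74 + 5950×580 + 2650×1151 + 1400×532 + 1500×650 + 4900×420 + 3100×501
  = 1913600 + 4413200 + 1155600 + 67600 + 122100 + 3451000 + 3050150 + 744800 + 975000 + 2058000 + 1553100 = 19504150
Σ wᵢ·x = 3000×832 + 18500×748 + 22500×642 + 29000×52 + 4500×74 + 25500×580 + 35000×1151 + 13500×532 + 21000×650 + 14500×420 + 11000×501
  = 2496000 + 13838000 + 14445000 + 1508000 + 333000 + 14790000 + 40285000 + 7182000 + 13650000 + 6090000 + 5511000 = 120128000
Ratio = 19504150 / 120128000 = 0.1623614

0.16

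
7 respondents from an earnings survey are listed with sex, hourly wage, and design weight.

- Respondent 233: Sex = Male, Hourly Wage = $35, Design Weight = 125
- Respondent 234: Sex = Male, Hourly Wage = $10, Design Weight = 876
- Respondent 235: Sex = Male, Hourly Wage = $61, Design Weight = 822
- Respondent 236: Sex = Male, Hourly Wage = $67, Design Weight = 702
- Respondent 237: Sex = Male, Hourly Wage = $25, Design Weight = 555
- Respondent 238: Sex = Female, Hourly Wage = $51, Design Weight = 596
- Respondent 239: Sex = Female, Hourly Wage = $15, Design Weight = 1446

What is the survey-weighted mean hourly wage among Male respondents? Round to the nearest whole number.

Male rows: 233, 234, 235, 236, 237
Weighted sum = 124186
Sum of weights = 125 + 876 + 822 + 702 + 555 = 3080
Weighted mean = 124186 / 3080 = 40.32013

40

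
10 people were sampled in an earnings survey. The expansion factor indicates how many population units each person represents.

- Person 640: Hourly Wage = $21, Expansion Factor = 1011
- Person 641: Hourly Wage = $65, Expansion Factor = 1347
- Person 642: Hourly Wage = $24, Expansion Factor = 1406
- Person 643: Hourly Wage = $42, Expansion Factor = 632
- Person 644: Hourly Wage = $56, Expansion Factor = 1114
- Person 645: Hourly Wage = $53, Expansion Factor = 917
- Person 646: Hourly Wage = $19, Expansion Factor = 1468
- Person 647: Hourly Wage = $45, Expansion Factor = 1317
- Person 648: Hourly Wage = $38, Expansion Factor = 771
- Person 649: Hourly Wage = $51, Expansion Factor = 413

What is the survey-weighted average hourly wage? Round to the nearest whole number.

40

Weighted sum = 21×1011 + 65×1347 + 24×1406 + 42×632 + 56×1114 + 53×917 + 19×1468 + 45×1317 + 38×771 + 51×413
  = 21231 + 87555 + 33744 + 26544 + 62384 + 48601 + 27892 + 59265 + 29298 + 21063 = 417577
Sum of weights = 1011 + 1347 + 1406 + 632 + 1114 + 917 + 1468 + 1317 + 771 + 413 = 10396
Weighted mean = 417577 / 10396 = 40.167083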